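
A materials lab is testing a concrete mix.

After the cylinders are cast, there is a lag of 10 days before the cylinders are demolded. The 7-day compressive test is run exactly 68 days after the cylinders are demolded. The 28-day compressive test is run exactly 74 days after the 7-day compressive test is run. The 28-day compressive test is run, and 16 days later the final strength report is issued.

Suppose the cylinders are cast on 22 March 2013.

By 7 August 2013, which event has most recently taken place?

The cylinders are cast: Mar 22, 2013.
The cylinders are demolded: Mar 22, 2013 + 10 days = Apr 1, 2013.
The 7-day compressive test is run: Apr 1, 2013 + 68 days = Jun 8, 2013.
The 28-day compressive test is run: Jun 8, 2013 + 74 days = Aug 21, 2013.
The final strength report is issued: Aug 21, 2013 + 16 days = Sep 6, 2013.
Aug 7, 2013 falls between when the 7-day compressive test is run (Jun 8, 2013) and when the 28-day compressive test is run (Aug 21, 2013).

The 7-day compressive test is run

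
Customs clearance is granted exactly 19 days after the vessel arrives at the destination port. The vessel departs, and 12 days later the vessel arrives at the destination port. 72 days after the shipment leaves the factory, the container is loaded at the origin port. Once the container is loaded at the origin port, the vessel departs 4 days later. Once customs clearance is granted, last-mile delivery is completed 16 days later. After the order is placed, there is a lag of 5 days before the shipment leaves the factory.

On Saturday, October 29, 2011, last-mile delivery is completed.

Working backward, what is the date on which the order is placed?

Thursday, June 23, 2011

Last-mile delivery is completed: Oct 29, 2011.
Customs clearance is granted: Oct 29, 2011 − 16 days = Oct 13, 2011.
The vessel arrives at the destination port: Oct 13, 2011 − 19 days = Sep 24, 2011.
The vessel departs: Sep 24, 2011 − 12 days = Sep 12, 2011.
The container is loaded at the origin port: Sep 12, 2011 − 4 days = Sep 8, 2011.
The shipment leaves the factory: Sep 8, 2011 − 72 days = Jun 28, 2011.
The order is placed: Jun 28, 2011 − 5 days = Jun 23, 2011.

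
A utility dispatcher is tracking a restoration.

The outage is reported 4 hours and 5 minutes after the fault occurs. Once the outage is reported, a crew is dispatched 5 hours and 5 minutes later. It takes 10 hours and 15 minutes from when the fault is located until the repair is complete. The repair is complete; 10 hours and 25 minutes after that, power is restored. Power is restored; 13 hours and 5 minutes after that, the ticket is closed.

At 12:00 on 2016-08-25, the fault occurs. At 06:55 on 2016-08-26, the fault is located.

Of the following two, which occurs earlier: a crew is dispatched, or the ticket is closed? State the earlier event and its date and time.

The fault occurs: 12:00 Aug 25, 2016.
The outage is reported: 12:00 Aug 25, 2016 + 4h05m = 16:05 Aug 25, 2016.
A crew is dispatched: 16:05 Aug 25, 2016 + 5h05m = 21:10 Aug 25, 2016.
The fault is located: 06:55 Aug 26, 2016.
The repair is complete: 06:55 Aug 26, 2016 + 10h15m = 17:10 Aug 26, 2016.
Power is restored: 17:10 Aug 26, 2016 + 10h25m = 03:35 Aug 27, 2016.
The ticket is closed: 03:35 Aug 27, 2016 + 13h05m = 16:40 Aug 27, 2016.
Comparing: a crew is dispatched at 21:10 Aug 25, 2016 vs the ticket is closed at 16:40 Aug 27, 2016. Earlier: a crew is dispatched.

A crew is dispatched — 21:10 on 2016-08-25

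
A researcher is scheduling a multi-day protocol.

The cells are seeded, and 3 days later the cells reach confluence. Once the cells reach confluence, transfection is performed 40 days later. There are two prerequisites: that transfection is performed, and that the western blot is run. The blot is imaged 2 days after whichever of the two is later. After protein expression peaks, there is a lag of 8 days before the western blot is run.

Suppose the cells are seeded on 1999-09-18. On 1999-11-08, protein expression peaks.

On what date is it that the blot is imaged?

1999-11-18

The cells are seeded: Sep 18, 1999.
The cells reach confluence: Sep 18, 1999 + 3 days = Sep 21, 1999.
Transfection is performed: Sep 21, 1999 + 40 days = Oct 31, 1999.
Protein expression peaks: Nov 8, 1999.
The western blot is run: Nov 8, 1999 + 8 days = Nov 16, 1999.
Both prerequisites met — transfection is performed (Oct 31, 1999), the western blot is run (Nov 16, 1999); the later is Nov 16, 1999.
The blot is imaged: Nov 16, 1999 + 2 days = Nov 18, 1999.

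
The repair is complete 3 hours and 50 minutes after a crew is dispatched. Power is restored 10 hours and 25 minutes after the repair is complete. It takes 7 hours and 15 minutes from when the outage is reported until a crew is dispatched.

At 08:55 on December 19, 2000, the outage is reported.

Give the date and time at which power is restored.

The outage is reported: 08:55 Dec 19, 2000.
A crew is dispatched: 08:55 Dec 19, 2000 + 7h15m = 16:10 Dec 19, 2000.
The repair is complete: 16:10 Dec 19, 2000 + 3h50m = 20:00 Dec 19, 2000.
Power is restored: 20:00 Dec 19, 2000 + 10h25m = 06:25 Dec 20, 2000.

06:25 on December 20, 2000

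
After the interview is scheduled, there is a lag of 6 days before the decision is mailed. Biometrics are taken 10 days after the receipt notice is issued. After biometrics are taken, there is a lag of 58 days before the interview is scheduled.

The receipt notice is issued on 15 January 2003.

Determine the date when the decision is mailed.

The receipt notice is issued: Jan 15, 2003.
Biometrics are taken: Jan 15, 2003 + 10 days = Jan 25, 2003.
The interview is scheduled: Jan 25, 2003 + 58 days = Mar 24, 2003.
The decision is mailed: Mar 24, 2003 + 6 days = Mar 30, 2003.

30 March 2003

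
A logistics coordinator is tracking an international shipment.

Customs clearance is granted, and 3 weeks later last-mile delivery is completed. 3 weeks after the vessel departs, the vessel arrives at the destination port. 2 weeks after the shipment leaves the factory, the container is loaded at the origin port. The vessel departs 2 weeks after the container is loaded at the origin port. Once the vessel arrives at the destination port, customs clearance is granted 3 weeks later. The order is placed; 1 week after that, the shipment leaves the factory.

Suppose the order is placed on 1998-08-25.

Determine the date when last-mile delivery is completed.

The order is placed: Aug 25, 1998.
The shipment leaves the factory: Aug 25, 1998 + 1 week = Sep 1, 1998.
The container is loaded at the origin port: Sep 1, 1998 + 2 weeks = Sep 15, 1998.
The vessel departs: Sep 15, 1998 + 2 weeks = Sep 29, 1998.
The vessel arrives at the destination port: Sep 29, 1998 + 3 weeks = Oct 20, 1998.
Customs clearance is granted: Oct 20, 1998 + 3 weeks = Nov 10, 1998.
Last-mile delivery is completed: Nov 10, 1998 + 3 weeks = Dec 1, 1998.

1998-12-01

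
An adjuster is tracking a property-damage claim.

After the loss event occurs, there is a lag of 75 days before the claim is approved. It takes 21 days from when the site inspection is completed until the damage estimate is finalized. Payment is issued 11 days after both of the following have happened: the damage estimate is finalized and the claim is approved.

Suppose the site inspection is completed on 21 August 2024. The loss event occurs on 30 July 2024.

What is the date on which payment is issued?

The site inspection is completed: Aug 21, 2024.
The damage estimate is finalized: Aug 21, 2024 + 21 days = Sep 11, 2024.
The loss event occurs: Jul 30, 2024.
The claim is approved: Jul 30, 2024 + 75 days = Oct 13, 2024.
Both prerequisites met — the damage estimate is finalized (Sep 11, 2024), the claim is approved (Oct 13, 2024); the later is Oct 13, 2024.
Payment is issued: Oct 13, 2024 + 11 days = Oct 24, 2024.

24 October 2024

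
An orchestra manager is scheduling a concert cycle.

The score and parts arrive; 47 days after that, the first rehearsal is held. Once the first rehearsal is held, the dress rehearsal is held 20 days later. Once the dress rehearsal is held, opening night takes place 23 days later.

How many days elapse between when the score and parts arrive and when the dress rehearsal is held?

67 days

Causal path: the score and parts arrive → the first rehearsal is held → the dress rehearsal is held.
Total delay along the path: 47 + 20 = 67 days.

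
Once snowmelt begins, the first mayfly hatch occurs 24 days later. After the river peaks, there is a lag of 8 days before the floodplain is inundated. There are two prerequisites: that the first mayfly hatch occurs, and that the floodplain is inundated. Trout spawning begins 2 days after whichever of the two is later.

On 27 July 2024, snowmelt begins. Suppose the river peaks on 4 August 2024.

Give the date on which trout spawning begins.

Snowmelt begins: Jul 27, 2024.
The first mayfly hatch occurs: Jul 27, 2024 + 24 days = Aug 20, 2024.
The river peaks: Aug 4, 2024.
The floodplain is inundated: Aug 4, 2024 + 8 days = Aug 12, 2024.
Both prerequisites met — the first mayfly hatch occurs (Aug 20, 2024), the floodplain is inundated (Aug 12, 2024); the later is Aug 20, 2024.
Trout spawning begins: Aug 20, 2024 + 2 days = Aug 22, 2024.

22 August 2024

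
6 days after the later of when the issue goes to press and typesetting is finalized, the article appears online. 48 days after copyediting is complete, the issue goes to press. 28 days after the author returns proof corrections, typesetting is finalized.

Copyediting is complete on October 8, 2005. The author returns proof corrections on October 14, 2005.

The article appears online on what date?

December 1, 2005

Copyediting is complete: Oct 8, 2005.
The issue goes to press: Oct 8, 2005 + 48 days = Nov 25, 2005.
The author returns proof corrections: Oct 14, 2005.
Typesetting is finalized: Oct 14, 2005 + 28 days = Nov 11, 2005.
Both prerequisites met — the issue goes to press (Nov 25, 2005), typesetting is finalized (Nov 11, 2005); the later is Nov 25, 2005.
The article appears online: Nov 25, 2005 + 6 days = Dec 1, 2005.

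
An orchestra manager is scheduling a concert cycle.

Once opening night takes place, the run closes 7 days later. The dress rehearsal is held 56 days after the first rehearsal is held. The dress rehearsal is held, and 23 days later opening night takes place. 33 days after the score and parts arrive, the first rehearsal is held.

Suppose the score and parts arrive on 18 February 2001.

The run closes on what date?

17 June 2001

The score and parts arrive: Feb 18, 2001.
The first rehearsal is held: Feb 18, 2001 + 33 days = Mar 23, 2001.
The dress rehearsal is held: Mar 23, 2001 + 56 days = May 18, 2001.
Opening night takes place: May 18, 2001 + 23 days = Jun 10, 2001.
The run closes: Jun 10, 2001 + 7 days = Jun 17, 2001.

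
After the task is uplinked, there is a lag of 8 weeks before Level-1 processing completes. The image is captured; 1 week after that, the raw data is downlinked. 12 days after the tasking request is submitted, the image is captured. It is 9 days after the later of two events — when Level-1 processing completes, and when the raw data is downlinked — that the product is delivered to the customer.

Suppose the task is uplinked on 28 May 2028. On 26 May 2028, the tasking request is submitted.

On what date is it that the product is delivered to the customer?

1 August 2028

The task is uplinked: May 28, 2028.
Level-1 processing completes: May 28, 2028 + 8 weeks = Jul 23, 2028.
The tasking request is submitted: May 26, 2028.
The image is captured: May 26, 2028 + 12 days = Jun 7, 2028.
The raw data is downlinked: Jun 7, 2028 + 1 week = Jun 14, 2028.
Both prerequisites met — Level-1 processing completes (Jul 23, 2028), the raw data is downlinked (Jun 14, 2028); the later is Jul 23, 2028.
The product is delivered to the customer: Jul 23, 2028 + 9 days = Aug 1, 2028.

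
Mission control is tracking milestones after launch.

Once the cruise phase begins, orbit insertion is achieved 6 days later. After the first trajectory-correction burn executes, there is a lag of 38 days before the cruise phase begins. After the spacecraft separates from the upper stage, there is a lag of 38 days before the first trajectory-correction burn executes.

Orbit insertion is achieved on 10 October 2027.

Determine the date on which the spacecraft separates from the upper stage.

Orbit insertion is achieved: Oct 10, 2027.
The cruise phase begins: Oct 10, 2027 − 6 days = Oct 4, 2027.
The first trajectory-correction burn executes: Oct 4, 2027 − 38 days = Aug 27, 2027.
The spacecraft separates from the upper stage: Aug 27, 2027 − 38 days = Jul 20, 2027.

20 July 2027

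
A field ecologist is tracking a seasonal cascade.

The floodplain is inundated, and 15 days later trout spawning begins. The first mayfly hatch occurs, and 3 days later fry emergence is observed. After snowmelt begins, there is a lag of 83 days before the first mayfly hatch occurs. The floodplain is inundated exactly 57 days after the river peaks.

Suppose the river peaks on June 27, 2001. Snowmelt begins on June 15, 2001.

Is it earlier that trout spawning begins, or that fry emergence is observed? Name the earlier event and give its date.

Trout spawning begins — September 7, 2001

The river peaks: Jun 27, 2001.
The floodplain is inundated: Jun 27, 2001 + 57 days = Aug 23, 2001.
Trout spawning begins: Aug 23, 2001 + 15 days = Sep 7, 2001.
Snowmelt begins: Jun 15, 2001.
The first mayfly hatch occurs: Jun 15, 2001 + 83 days = Sep 6, 2001.
Fry emergence is observed: Sep 6, 2001 + 3 days = Sep 9, 2001.
Comparing: trout spawning begins on Sep 7, 2001 vs fry emergence is observed on Sep 9, 2001. Earlier: trout spawning begins.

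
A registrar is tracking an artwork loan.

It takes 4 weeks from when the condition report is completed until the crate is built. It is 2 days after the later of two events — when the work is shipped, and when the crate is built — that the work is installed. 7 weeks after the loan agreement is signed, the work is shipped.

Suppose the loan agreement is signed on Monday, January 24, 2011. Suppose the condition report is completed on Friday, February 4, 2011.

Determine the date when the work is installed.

Wednesday, March 16, 2011

The loan agreement is signed: Jan 24, 2011.
The work is shipped: Jan 24, 2011 + 7 weeks = Mar 14, 2011.
The condition report is completed: Feb 4, 2011.
The crate is built: Feb 4, 2011 + 4 weeks = Mar 4, 2011.
Both prerequisites met — the work is shipped (Mar 14, 2011), the crate is built (Mar 4, 2011); the later is Mar 14, 2011.
The work is installed: Mar 14, 2011 + 2 days = Mar 16, 2011.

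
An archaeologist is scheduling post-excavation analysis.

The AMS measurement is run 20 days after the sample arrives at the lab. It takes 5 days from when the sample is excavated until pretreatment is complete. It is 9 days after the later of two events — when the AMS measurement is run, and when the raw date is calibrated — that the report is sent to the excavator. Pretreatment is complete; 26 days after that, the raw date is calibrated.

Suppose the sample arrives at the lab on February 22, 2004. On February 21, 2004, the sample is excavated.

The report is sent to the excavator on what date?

The sample arrives at the lab: Feb 22, 2004.
The AMS measurement is run: Feb 22, 2004 + 20 days = Mar 13, 2004.
The sample is excavated: Feb 21, 2004.
Pretreatment is complete: Feb 21, 2004 + 5 days = Feb 26, 2004.
The raw date is calibrated: Feb 26, 2004 + 26 days = Mar 23, 2004.
Both prerequisites met — the AMS measurement is run (Mar 13, 2004), the raw date is calibrated (Mar 23, 2004); the later is Mar 23, 2004.
The report is sent to the excavator: Mar 23, 2004 + 9 days = Apr 1, 2004.

April 1, 2004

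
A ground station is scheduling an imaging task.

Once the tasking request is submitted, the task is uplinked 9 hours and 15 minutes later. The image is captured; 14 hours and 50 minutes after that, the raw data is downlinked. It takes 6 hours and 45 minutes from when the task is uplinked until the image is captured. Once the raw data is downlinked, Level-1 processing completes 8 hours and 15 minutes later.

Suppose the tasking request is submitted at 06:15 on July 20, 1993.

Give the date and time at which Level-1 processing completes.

21:20 on July 21, 1993

The tasking request is submitted: 06:15 Jul 20, 1993.
The task is uplinked: 06:15 Jul 20, 1993 + 9h15m = 15:30 Jul 20, 1993.
The image is captured: 15:30 Jul 20, 1993 + 6h45m = 22:15 Jul 20, 1993.
The raw data is downlinked: 22:15 Jul 20, 1993 + 14h50m = 13:05 Jul 21, 1993.
Level-1 processing completes: 13:05 Jul 21, 1993 + 8h15m = 21:20 Jul 21, 1993.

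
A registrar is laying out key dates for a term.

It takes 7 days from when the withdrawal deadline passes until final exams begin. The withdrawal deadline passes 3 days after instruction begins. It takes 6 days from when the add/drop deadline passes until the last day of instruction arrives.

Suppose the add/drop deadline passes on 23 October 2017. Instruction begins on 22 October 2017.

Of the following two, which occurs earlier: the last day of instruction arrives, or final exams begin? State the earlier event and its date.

The last day of instruction arrives — 29 October 2017

The add/drop deadline passes: Oct 23, 2017.
The last day of instruction arrives: Oct 23, 2017 + 6 days = Oct 29, 2017.
Instruction begins: Oct 22, 2017.
The withdrawal deadline passes: Oct 22, 2017 + 3 days = Oct 25, 2017.
Final exams begin: Oct 25, 2017 + 7 days = Nov 1, 2017.
Comparing: the last day of instruction arrives on Oct 29, 2017 vs final exams begin on Nov 1, 2017. Earlier: the last day of instruction arrives.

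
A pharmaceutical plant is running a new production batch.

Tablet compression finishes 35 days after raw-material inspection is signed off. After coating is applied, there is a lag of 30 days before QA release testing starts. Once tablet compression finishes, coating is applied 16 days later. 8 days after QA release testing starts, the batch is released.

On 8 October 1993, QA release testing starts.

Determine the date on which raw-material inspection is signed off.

19 July 1993

QA release testing starts: Oct 8, 1993.
Coating is applied: Oct 8, 1993 − 30 days = Sep 8, 1993.
Tablet compression finishes: Sep 8, 1993 − 16 days = Aug 23, 1993.
Raw-material inspection is signed off: Aug 23, 1993 − 35 days = Jul 19, 1993.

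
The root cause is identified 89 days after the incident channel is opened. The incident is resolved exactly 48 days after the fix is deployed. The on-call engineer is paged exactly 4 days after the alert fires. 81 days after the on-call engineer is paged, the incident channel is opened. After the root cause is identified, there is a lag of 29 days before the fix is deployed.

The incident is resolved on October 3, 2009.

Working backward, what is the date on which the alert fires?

January 25, 2009

The incident is resolved: Oct 3, 2009.
The fix is deployed: Oct 3, 2009 − 48 days = Aug 16, 2009.
The root cause is identified: Aug 16, 2009 − 29 days = Jul 18, 2009.
The incident channel is opened: Jul 18, 2009 − 89 days = Apr 20, 2009.
The on-call engineer is paged: Apr 20, 2009 − 81 days = Jan 29, 2009.
The alert fires: Jan 29, 2009 − 4 days = Jan 25, 2009.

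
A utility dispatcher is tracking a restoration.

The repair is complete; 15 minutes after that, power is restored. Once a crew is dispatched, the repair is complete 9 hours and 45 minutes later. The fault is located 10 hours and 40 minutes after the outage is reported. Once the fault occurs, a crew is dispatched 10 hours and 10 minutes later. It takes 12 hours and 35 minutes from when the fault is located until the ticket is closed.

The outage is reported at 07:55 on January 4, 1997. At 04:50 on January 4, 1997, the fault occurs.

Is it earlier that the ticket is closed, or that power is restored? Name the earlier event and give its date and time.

Power is restored — 01:00 on January 5, 1997

The outage is reported: 07:55 Jan 4, 1997.
The fault is located: 07:55 Jan 4, 1997 + 10h40m = 18:35 Jan 4, 1997.
The ticket is closed: 18:35 Jan 4, 1997 + 12h35m = 07:10 Jan 5, 1997.
The fault occurs: 04:50 Jan 4, 1997.
A crew is dispatched: 04:50 Jan 4, 1997 + 10h10m = 15:00 Jan 4, 1997.
The repair is complete: 15:00 Jan 4, 1997 + 9h45m = 00:45 Jan 5, 1997.
Power is restored: 00:45 Jan 5, 1997 + 15m = 01:00 Jan 5, 1997.
Comparing: the ticket is closed at 07:10 Jan 5, 1997 vs power is restored at 01:00 Jan 5, 1997. Earlier: power is restored.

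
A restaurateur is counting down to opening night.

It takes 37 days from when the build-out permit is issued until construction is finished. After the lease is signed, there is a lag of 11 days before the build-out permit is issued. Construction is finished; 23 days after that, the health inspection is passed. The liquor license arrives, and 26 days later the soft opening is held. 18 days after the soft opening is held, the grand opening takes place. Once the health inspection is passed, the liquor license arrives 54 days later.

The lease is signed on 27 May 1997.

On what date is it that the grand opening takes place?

12 November 1997

The lease is signed: May 27, 1997.
The build-out permit is issued: May 27, 1997 + 11 days = Jun 7, 1997.
Construction is finished: Jun 7, 1997 + 37 days = Jul 14, 1997.
The health inspection is passed: Jul 14, 1997 + 23 days = Aug 6, 1997.
The liquor license arrives: Aug 6, 1997 + 54 days = Sep 29, 1997.
The soft opening is held: Sep 29, 1997 + 26 days = Oct 25, 1997.
The grand opening takes place: Oct 25, 1997 + 18 days = Nov 12, 1997.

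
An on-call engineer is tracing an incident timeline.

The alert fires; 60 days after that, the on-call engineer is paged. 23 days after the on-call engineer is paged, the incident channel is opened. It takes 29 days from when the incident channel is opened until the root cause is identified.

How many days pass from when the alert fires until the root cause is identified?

Causal path: the alert fires → the on-call engineer is paged → the incident channel is opened → the root cause is identified.
Total delay along the path: 60 + 23 + 29 = 112 days.

112 days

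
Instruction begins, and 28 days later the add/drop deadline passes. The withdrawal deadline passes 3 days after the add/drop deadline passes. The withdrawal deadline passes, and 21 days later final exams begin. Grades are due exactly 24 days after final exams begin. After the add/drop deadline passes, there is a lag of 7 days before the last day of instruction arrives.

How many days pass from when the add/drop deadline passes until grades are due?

Causal path: the add/drop deadline passes → the withdrawal deadline passes → final exams begin → grades are due.
Total delay along the path: 3 + 21 + 24 = 48 days.

48 days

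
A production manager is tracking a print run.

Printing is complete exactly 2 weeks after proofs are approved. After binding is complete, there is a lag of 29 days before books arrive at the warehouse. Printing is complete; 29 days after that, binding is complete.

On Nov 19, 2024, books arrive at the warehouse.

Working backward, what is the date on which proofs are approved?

Books arrive at the warehouse: Nov 19, 2024.
Binding is complete: Nov 19, 2024 − 29 days = Oct 21, 2024.
Printing is complete: Oct 21, 2024 − 29 days = Sep 22, 2024.
Proofs are approved: Sep 22, 2024 − 2 weeks = Sep 8, 2024.

Sep 8, 2024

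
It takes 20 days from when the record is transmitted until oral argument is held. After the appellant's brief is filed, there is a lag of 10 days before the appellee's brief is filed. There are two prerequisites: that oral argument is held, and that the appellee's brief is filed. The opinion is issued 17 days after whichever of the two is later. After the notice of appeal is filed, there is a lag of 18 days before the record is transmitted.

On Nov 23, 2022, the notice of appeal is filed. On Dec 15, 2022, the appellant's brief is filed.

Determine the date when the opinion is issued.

The notice of appeal is filed: Nov 23, 2022.
The record is transmitted: Nov 23, 2022 + 18 days = Dec 11, 2022.
Oral argument is held: Dec 11, 2022 + 20 days = Dec 31, 2022.
The appellant's brief is filed: Dec 15, 2022.
The appellee's brief is filed: Dec 15, 2022 + 10 days = Dec 25, 2022.
Both prerequisites met — oral argument is held (Dec 31, 2022), the appellee's brief is filed (Dec 25, 2022); the later is Dec 31, 2022.
The opinion is issued: Dec 31, 2022 + 17 days = Jan 17, 2023.

Jan 17, 2023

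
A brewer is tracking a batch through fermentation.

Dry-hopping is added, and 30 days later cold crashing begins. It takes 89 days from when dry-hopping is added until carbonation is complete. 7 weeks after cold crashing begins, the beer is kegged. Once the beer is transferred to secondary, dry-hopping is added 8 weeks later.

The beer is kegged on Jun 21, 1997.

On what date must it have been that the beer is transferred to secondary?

The beer is kegged: Jun 21, 1997.
Cold crashing begins: Jun 21, 1997 − 7 weeks = May 3, 1997.
Dry-hopping is added: May 3, 1997 − 30 days = Apr 3, 1997.
The beer is transferred to secondary: Apr 3, 1997 − 8 weeks = Feb 6, 1997.

Feb 6, 1997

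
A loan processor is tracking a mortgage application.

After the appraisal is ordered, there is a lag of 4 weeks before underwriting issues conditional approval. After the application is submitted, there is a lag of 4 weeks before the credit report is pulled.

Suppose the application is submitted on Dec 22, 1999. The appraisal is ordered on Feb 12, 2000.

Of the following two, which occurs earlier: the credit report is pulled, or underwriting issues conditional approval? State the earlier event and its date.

The application is submitted: Dec 22, 1999.
The credit report is pulled: Dec 22, 1999 + 4 weeks = Jan 19, 2000.
The appraisal is ordered: Feb 12, 2000.
Underwriting issues conditional approval: Feb 12, 2000 + 4 weeks = Mar 11, 2000.
Comparing: the credit report is pulled on Jan 19, 2000 vs underwriting issues conditional approval on Mar 11, 2000. Earlier: the credit report is pulled.

The credit report is pulled — Jan 19, 2000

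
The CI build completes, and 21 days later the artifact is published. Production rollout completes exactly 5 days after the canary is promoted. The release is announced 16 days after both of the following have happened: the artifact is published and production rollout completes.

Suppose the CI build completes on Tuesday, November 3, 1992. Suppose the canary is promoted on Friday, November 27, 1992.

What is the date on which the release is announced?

Friday, December 18, 1992

The CI build completes: Nov 3, 1992.
The artifact is published: Nov 3, 1992 + 21 days = Nov 24, 1992.
The canary is promoted: Nov 27, 1992.
Production rollout completes: Nov 27, 1992 + 5 days = Dec 2, 1992.
Both prerequisites met — the artifact is published (Nov 24, 1992), production rollout completes (Dec 2, 1992); the later is Dec 2, 1992.
The release is announced: Dec 2, 1992 + 16 days = Dec 18, 1992.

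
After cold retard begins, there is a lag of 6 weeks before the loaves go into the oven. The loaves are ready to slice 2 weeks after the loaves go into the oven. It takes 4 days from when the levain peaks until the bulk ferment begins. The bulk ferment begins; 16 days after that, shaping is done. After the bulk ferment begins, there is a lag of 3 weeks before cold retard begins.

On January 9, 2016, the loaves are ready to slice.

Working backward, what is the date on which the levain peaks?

October 20, 2015

The loaves are ready to slice: Jan 9, 2016.
The loaves go into the oven: Jan 9, 2016 − 2 weeks = Dec 26, 2015.
Cold retard begins: Dec 26, 2015 − 6 weeks = Nov 14, 2015.
The bulk ferment begins: Nov 14, 2015 − 3 weeks = Oct 24, 2015.
The levain peaks: Oct 24, 2015 − 4 days = Oct 20, 2015.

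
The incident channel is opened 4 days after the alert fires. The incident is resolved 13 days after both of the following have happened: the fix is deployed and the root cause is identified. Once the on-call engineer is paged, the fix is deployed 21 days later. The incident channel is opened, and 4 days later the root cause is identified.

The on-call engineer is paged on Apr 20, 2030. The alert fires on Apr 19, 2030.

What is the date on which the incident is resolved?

May 24, 2030

The on-call engineer is paged: Apr 20, 2030.
The fix is deployed: Apr 20, 2030 + 21 days = May 11, 2030.
The alert fires: Apr 19, 2030.
The incident channel is opened: Apr 19, 2030 + 4 days = Apr 23, 2030.
The root cause is identified: Apr 23, 2030 + 4 days = Apr 27, 2030.
Both prerequisites met — the fix is deployed (May 11, 2030), the root cause is identified (Apr 27, 2030); the later is May 11, 2030.
The incident is resolved: May 11, 2030 + 13 days = May 24, 2030.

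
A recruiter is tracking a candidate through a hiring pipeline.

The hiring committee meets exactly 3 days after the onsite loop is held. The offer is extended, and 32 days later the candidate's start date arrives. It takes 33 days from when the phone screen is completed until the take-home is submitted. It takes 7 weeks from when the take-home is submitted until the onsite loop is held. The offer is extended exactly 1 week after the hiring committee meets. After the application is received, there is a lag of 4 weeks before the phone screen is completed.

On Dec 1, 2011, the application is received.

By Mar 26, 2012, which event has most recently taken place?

The application is received: Dec 1, 2011.
The phone screen is completed: Dec 1, 2011 + 4 weeks = Dec 29, 2011.
The take-home is submitted: Dec 29, 2011 + 33 days = Jan 31, 2012.
The onsite loop is held: Jan 31, 2012 + 7 weeks = Mar 20, 2012.
The hiring committee meets: Mar 20, 2012 + 3 days = Mar 23, 2012.
The offer is extended: Mar 23, 2012 + 1 week = Mar 30, 2012.
The candidate's start date arrives: Mar 30, 2012 + 32 days = May 1, 2012.
Mar 26, 2012 falls between when the hiring committee meets (Mar 23, 2012) and when the offer is extended (Mar 30, 2012).

The hiring committee meets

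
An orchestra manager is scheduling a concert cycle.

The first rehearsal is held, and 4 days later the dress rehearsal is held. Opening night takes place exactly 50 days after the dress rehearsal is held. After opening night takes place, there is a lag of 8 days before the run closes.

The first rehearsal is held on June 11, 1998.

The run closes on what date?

August 12, 1998

The first rehearsal is held: Jun 11, 1998.
The dress rehearsal is held: Jun 11, 1998 + 4 days = Jun 15, 1998.
Opening night takes place: Jun 15, 1998 + 50 days = Aug 4, 1998.
The run closes: Aug 4, 1998 + 8 days = Aug 12, 1998.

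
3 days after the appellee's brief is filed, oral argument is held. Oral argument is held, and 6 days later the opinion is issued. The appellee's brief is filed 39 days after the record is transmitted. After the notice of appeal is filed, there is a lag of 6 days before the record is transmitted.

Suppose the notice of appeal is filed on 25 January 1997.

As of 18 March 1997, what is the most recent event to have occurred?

Oral argument is held

The notice of appeal is filed: Jan 25, 1997.
The record is transmitted: Jan 25, 1997 + 6 days = Jan 31, 1997.
The appellee's brief is filed: Jan 31, 1997 + 39 days = Mar 11, 1997.
Oral argument is held: Mar 11, 1997 + 3 days = Mar 14, 1997.
The opinion is issued: Mar 14, 1997 + 6 days = Mar 20, 1997.
Mar 18, 1997 falls between when oral argument is held (Mar 14, 1997) and when the opinion is issued (Mar 20, 1997).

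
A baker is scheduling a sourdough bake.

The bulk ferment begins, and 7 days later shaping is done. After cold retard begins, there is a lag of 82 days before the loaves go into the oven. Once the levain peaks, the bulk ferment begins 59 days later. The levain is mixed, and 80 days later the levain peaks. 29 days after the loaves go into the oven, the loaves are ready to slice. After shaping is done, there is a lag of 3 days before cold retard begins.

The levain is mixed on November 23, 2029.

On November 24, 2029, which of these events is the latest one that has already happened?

The levain is mixed

The levain is mixed: Nov 23, 2029.
The levain peaks: Nov 23, 2029 + 80 days = Feb 11, 2030.
The bulk ferment begins: Feb 11, 2030 + 59 days = Apr 11, 2030.
Shaping is done: Apr 11, 2030 + 7 days = Apr 18, 2030.
Cold retard begins: Apr 18, 2030 + 3 days = Apr 21, 2030.
The loaves go into the oven: Apr 21, 2030 + 82 days = Jul 12, 2030.
The loaves are ready to slice: Jul 12, 2030 + 29 days = Aug 10, 2030.
Nov 24, 2029 falls between when the levain is mixed (Nov 23, 2029) and when the levain peaks (Feb 11, 2030).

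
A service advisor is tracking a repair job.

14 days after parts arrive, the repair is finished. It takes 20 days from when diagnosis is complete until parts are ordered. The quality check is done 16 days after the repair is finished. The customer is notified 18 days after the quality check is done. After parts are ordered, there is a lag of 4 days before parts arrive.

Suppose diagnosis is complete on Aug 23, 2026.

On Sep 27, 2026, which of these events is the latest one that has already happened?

Parts arrive

Diagnosis is complete: Aug 23, 2026.
Parts are ordered: Aug 23, 2026 + 20 days = Sep 12, 2026.
Parts arrive: Sep 12, 2026 + 4 days = Sep 16, 2026.
The repair is finished: Sep 16, 2026 + 14 days = Sep 30, 2026.
The quality check is done: Sep 30, 2026 + 16 days = Oct 16, 2026.
The customer is notified: Oct 16, 2026 + 18 days = Nov 3, 2026.
Sep 27, 2026 falls between when parts arrive (Sep 16, 2026) and when the repair is finished (Sep 30, 2026).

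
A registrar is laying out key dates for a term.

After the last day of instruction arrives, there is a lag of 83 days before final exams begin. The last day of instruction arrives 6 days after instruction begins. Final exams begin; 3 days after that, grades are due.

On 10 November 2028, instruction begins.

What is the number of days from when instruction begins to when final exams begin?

89 days

Causal path: instruction begins → the last day of instruction arrives → final exams begin.
Total delay along the path: 6 + 83 = 89 days.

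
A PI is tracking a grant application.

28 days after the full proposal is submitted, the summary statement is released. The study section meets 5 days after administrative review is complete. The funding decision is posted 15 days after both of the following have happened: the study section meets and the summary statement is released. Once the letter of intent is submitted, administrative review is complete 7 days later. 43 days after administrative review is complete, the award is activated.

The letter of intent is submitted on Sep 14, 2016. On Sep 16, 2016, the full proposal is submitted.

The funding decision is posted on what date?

Oct 29, 2016

The letter of intent is submitted: Sep 14, 2016.
Administrative review is complete: Sep 14, 2016 + 7 days = Sep 21, 2016.
The study section meets: Sep 21, 2016 + 5 days = Sep 26, 2016.
The full proposal is submitted: Sep 16, 2016.
The summary statement is released: Sep 16, 2016 + 28 days = Oct 14, 2016.
Both prerequisites met — the study section meets (Sep 26, 2016), the summary statement is released (Oct 14, 2016); the later is Oct 14, 2016.
The funding decision is posted: Oct 14, 2016 + 15 days = Oct 29, 2016.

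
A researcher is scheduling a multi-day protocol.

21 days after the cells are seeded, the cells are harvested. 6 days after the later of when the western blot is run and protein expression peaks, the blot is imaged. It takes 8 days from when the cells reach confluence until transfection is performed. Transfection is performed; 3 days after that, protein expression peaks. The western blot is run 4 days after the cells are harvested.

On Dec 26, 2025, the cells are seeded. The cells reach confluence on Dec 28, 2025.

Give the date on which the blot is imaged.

Jan 26, 2026

The cells are seeded: Dec 26, 2025.
The cells are harvested: Dec 26, 2025 + 21 days = Jan 16, 2026.
The western blot is run: Jan 16, 2026 + 4 days = Jan 20, 2026.
The cells reach confluence: Dec 28, 2025.
Transfection is performed: Dec 28, 2025 + 8 days = Jan 5, 2026.
Protein expression peaks: Jan 5, 2026 + 3 days = Jan 8, 2026.
Both prerequisites met — the western blot is run (Jan 20, 2026), protein expression peaks (Jan 8, 2026); the later is Jan 20, 2026.
The blot is imaged: Jan 20, 2026 + 6 days = Jan 26, 2026.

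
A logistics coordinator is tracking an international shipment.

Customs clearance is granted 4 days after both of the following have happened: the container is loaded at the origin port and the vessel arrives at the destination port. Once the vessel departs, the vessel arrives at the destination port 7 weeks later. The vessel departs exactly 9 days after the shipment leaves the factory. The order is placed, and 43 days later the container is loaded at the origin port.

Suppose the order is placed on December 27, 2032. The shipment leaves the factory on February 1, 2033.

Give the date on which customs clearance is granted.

The order is placed: Dec 27, 2032.
The container is loaded at the origin port: Dec 27, 2032 + 43 days = Feb 8, 2033.
The shipment leaves the factory: Feb 1, 2033.
The vessel departs: Feb 1, 2033 + 9 days = Feb 10, 2033.
The vessel arrives at the destination port: Feb 10, 2033 + 7 weeks = Mar 31, 2033.
Both prerequisites met — the container is loaded at the origin port (Feb 8, 2033), the vessel arrives at the destination port (Mar 31, 2033); the later is Mar 31, 2033.
Customs clearance is granted: Mar 31, 2033 + 4 days = Apr 4, 2033.

April 4, 2033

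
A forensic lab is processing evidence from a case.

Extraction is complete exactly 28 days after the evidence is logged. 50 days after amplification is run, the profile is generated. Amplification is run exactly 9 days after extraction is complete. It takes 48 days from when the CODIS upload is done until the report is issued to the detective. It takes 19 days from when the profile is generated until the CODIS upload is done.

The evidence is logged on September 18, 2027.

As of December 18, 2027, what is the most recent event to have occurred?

The profile is generated

The evidence is logged: Sep 18, 2027.
Extraction is complete: Sep 18, 2027 + 28 days = Oct 16, 2027.
Amplification is run: Oct 16, 2027 + 9 days = Oct 25, 2027.
The profile is generated: Oct 25, 2027 + 50 days = Dec 14, 2027.
The CODIS upload is done: Dec 14, 2027 + 19 days = Jan 2, 2028.
The report is issued to the detective: Jan 2, 2028 + 48 days = Feb 19, 2028.
Dec 18, 2027 falls between when the profile is generated (Dec 14, 2027) and when the CODIS upload is done (Jan 2, 2028).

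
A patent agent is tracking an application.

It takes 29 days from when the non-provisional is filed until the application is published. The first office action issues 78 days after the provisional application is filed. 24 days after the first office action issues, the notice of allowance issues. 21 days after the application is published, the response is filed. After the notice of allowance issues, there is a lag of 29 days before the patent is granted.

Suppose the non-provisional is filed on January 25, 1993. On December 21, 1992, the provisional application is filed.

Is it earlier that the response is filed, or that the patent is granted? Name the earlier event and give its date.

The non-provisional is filed: Jan 25, 1993.
The application is published: Jan 25, 1993 + 29 days = Feb 23, 1993.
The response is filed: Feb 23, 1993 + 21 days = Mar 16, 1993.
The provisional application is filed: Dec 21, 1992.
The first office action issues: Dec 21, 1992 + 78 days = Mar 9, 1993.
The notice of allowance issues: Mar 9, 1993 + 24 days = Apr 2, 1993.
The patent is granted: Apr 2, 1993 + 29 days = May 1, 1993.
Comparing: the response is filed on Mar 16, 1993 vs the patent is granted on May 1, 1993. Earlier: the response is filed.

The response is filed — March 16, 1993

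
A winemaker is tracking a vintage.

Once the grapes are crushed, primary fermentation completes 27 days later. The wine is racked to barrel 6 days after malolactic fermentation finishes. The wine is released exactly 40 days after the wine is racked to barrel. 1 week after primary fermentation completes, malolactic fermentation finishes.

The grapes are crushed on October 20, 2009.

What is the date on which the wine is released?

The grapes are crushed: Oct 20, 2009.
Primary fermentation completes: Oct 20, 2009 + 27 days = Nov 16, 2009.
Malolactic fermentation finishes: Nov 16, 2009 + 1 week = Nov 23, 2009.
The wine is racked to barrel: Nov 23, 2009 + 6 days = Nov 29, 2009.
The wine is released: Nov 29, 2009 + 40 days = Jan 8, 2010.

January 8, 2010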